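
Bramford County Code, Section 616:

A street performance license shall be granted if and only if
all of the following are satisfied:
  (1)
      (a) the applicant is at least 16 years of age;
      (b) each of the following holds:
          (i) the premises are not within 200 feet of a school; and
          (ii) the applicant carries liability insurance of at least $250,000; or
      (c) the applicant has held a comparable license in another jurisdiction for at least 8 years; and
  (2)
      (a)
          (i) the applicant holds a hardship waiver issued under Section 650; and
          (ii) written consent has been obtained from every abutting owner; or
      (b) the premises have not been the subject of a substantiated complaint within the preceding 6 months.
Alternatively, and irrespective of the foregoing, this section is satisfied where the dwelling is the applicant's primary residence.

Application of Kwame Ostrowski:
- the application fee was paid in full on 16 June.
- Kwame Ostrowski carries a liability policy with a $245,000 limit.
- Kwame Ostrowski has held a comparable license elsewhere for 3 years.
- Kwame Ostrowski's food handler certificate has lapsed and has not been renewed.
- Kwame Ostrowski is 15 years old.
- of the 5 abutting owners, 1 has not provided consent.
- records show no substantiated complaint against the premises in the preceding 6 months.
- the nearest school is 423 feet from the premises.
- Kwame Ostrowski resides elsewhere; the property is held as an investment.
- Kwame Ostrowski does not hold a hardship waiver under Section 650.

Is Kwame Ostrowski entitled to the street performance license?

No — denied.

(a) age ≥ 16 — not satisfied.
(i) ≥200 ft from school — satisfied.
(ii) insurance ≥ $250,000 — not satisfied.
(b): T AND F → false.
(c) prior license ≥ 8 yr — not met.
So (1) is not satisfied (F OR F OR F).
(i) hardship waiver — fails.
(ii) all abutters consent — not met.
So (a) is not satisfied (F AND F).
(b) no complaint in 6 mo. — holds.
(2) = F OR T = true.
So Overall is not satisfied (F AND T).
Exception (primary residence) — not satisfied.
Result: main false OR exception false → false.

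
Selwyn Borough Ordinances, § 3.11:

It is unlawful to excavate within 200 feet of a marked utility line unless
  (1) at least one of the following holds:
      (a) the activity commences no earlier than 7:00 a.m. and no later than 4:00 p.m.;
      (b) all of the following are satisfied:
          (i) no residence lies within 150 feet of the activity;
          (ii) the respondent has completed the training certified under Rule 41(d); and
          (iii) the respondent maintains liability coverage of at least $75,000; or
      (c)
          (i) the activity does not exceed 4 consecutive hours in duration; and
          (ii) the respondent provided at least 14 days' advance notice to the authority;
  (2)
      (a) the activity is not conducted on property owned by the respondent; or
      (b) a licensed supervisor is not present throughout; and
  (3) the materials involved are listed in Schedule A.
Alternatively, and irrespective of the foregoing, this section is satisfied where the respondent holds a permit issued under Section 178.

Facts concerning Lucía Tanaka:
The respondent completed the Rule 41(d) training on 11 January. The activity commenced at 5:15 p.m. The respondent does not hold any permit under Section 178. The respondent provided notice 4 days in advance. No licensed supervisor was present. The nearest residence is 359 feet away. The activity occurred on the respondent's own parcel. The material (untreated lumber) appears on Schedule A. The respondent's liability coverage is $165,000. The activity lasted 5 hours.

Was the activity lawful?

(a) start within hours — not met.
(i) no residence in 150 ft — holds.
(ii) training certified — holds.
(iii) coverage ≥ $75,000 — holds.
(b) = T AND T AND T = true.
(i) ≤ 4 hrs duration — not satisfied.
(ii) ≥14 days' notice — not met.
(c): F AND F → false.
(1): F OR T OR F → true.
(a) not (own property) — not satisfied.
(b) not (supervisor present) — met.
So (2) is satisfied (F OR T).
(3) Schedule A material — holds.
Overall = T AND T AND T = true.
Exception (holds permit) — not satisfied.
Result: main true OR exception false → true.

Yes — lawful.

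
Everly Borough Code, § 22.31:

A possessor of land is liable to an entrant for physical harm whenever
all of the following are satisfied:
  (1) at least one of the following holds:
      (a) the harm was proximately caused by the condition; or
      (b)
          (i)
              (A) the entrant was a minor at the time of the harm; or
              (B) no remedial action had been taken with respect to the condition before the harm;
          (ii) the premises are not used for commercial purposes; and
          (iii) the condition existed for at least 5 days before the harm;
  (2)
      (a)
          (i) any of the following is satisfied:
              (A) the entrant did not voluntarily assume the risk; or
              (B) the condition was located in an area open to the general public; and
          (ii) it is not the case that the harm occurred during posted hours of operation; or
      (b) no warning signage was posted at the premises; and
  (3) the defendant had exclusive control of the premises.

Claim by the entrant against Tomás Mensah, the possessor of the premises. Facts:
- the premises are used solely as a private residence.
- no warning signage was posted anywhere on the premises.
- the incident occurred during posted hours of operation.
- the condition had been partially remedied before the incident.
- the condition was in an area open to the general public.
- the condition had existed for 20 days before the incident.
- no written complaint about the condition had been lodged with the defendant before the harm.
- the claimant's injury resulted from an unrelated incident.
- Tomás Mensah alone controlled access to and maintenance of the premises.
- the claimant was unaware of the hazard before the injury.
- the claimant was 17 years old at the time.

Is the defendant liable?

(a) proximate cause — not satisfied.
(A) entrant a minor — met.
(B) no remedial action — not satisfied.
So (i) is satisfied (T OR F).
(ii) not (commercial use) — satisfied.
(iii) condition ≥5 days old — satisfied.
So (b) is satisfied (T AND T AND T).
(1) = F OR T = true.
(A) no assumed risk — holds.
(B) public area — satisfied.
(i) = T OR T = true.
(ii) not (during posted hours) — fails.
(a): T AND F → false.
(b) no signage posted — met.
(2): F OR T → true.
(3) exclusive control — satisfied.
Overall = T AND T AND T = true.

Yes — liable.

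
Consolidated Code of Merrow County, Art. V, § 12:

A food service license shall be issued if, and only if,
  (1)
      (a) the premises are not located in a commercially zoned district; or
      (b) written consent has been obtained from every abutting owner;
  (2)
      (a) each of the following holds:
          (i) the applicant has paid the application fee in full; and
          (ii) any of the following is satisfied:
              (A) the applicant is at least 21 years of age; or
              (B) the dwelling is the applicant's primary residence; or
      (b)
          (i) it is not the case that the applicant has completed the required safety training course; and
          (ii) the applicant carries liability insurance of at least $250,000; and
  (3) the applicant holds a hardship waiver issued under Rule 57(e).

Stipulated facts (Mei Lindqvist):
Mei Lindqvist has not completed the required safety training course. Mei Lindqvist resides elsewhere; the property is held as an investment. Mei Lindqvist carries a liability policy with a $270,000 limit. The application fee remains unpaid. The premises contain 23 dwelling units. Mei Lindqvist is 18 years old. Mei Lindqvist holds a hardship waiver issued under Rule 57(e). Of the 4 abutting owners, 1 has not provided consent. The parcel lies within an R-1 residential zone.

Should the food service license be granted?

(a) not (commercially zoned) — satisfied.
(b) all abutters consent — not met.
So (1) is satisfied (T OR F).
(i) fee paid — not satisfied.
(A) age ≥ 21 — not met.
(B) primary residence — not met.
So (ii) is not satisfied (F OR F).
(a) = F AND F = false.
(i) not (safety training) — holds.
(ii) insurance ≥ $250,000 — met.
(b) = T AND T = true.
So (2) is satisfied (F OR T).
(3) hardship waiver — satisfied.
Overall: T AND T AND T → true.

Yes — granted.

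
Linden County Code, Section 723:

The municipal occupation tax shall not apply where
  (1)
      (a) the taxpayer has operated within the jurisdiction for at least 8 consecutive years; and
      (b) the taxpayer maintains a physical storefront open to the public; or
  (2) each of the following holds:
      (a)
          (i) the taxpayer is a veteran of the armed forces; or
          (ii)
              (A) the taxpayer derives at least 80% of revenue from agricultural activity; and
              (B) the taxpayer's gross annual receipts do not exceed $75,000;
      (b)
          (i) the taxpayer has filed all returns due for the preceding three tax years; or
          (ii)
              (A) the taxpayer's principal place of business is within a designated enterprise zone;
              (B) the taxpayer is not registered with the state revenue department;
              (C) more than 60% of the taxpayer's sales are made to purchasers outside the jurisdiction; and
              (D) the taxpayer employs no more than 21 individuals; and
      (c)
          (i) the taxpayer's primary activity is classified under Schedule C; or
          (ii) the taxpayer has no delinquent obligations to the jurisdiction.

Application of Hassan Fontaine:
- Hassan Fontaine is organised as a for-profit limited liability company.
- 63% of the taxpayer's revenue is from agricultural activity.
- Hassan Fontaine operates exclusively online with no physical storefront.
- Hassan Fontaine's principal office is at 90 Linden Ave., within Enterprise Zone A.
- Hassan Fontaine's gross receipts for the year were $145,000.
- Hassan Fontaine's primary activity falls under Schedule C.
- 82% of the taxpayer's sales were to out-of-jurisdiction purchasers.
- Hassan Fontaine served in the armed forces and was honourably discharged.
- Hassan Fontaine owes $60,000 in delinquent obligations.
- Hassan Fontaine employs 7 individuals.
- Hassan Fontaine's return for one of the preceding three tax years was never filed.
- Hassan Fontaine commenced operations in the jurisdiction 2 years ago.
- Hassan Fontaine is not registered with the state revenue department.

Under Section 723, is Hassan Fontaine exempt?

Yes — exempt.

(a) ≥ 8 yrs in jurisdiction — not satisfied.
(b) has storefront — not met.
So (1) is not satisfied (F AND F).
(i) veteran — satisfied.
(A) ≥80% agricultural — not met.
(B) receipts ≤ $75,000 — not met.
(ii): F AND F → false.
(a) = T OR F = true.
(i) returns current — fails.
(A) in enterprise zone — satisfied.
(B) not (state-registered) — holds.
(C) >60% out-of-jur. sales — holds.
(D) ≤ 21 employees — holds.
(ii): T AND T AND T AND T → true.
(b) = F OR T = true.
(i) Schedule C activity — holds.
(ii) no delinquency — not met.
(c) = T OR F = true.
So (2) is satisfied (T AND T AND T).
So Overall is satisfied (F OR T).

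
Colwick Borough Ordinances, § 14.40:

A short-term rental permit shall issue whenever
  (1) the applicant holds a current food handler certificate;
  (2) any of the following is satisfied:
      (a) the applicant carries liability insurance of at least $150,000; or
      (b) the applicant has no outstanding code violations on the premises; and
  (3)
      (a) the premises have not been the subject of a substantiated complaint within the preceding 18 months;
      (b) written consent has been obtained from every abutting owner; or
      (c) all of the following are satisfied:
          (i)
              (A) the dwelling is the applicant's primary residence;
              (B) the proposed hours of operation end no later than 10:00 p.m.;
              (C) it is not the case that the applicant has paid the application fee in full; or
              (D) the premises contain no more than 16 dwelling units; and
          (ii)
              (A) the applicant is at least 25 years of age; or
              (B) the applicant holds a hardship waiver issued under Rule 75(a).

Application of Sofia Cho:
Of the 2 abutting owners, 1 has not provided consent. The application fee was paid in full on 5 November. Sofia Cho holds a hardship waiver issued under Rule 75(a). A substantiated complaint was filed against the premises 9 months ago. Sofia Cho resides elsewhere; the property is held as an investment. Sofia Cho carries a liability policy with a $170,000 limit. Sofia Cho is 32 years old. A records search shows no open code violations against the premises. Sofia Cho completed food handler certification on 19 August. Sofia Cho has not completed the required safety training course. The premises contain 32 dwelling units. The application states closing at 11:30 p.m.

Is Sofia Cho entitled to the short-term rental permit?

No — denied.

(1) food handler cert. — satisfied.
(a) insurance ≥ $150,000 — holds.
(b) no code violations — holds.
(2) = T OR T = true.
(a) no complaint in 18 mo. — not met.
(b) all abutters consent — not met.
(A) primary residence — not satisfied.
(B) closes by 10 p.m. — fails.
(C) not (fee paid) — fails.
(D) ≤ 16 units — fails.
(i): F OR F OR F OR F → false.
(A) age ≥ 25 — holds.
(B) hardship waiver — satisfied.
(ii): T OR T → true.
(c): F AND T → false.
(3) = F OR F OR F = false.
Overall: T AND T AND F → false.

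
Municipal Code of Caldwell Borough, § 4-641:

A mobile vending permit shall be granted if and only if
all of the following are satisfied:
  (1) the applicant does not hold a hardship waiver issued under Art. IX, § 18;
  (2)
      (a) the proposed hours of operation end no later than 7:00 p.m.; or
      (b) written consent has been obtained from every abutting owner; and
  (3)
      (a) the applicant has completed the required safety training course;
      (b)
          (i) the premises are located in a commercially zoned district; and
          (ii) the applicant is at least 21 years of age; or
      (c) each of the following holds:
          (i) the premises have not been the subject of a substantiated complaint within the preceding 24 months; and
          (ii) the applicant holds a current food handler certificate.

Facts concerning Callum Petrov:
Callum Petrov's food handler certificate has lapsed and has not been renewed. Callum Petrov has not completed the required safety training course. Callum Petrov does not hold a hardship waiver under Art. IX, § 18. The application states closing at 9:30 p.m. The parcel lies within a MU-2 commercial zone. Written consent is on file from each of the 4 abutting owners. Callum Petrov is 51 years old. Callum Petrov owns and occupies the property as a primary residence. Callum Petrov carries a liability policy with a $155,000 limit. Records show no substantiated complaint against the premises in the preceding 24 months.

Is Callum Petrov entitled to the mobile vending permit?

(1) not (hardship waiver) — holds.
(a) closes by 7 p.m. — fails.
(b) all abutters consent — met.
(2) = F OR T = true.
(a) safety training — fails.
(i) commercially zoned — satisfied.
(ii) age ≥ 21 — holds.
(b) = T AND T = true.
(i) no complaint in 24 mo. — holds.
(ii) food handler cert. — not met.
(c): T AND F → false.
(3): F OR T OR F → true.
So Overall is satisfied (T AND T AND T).

Yes — granted.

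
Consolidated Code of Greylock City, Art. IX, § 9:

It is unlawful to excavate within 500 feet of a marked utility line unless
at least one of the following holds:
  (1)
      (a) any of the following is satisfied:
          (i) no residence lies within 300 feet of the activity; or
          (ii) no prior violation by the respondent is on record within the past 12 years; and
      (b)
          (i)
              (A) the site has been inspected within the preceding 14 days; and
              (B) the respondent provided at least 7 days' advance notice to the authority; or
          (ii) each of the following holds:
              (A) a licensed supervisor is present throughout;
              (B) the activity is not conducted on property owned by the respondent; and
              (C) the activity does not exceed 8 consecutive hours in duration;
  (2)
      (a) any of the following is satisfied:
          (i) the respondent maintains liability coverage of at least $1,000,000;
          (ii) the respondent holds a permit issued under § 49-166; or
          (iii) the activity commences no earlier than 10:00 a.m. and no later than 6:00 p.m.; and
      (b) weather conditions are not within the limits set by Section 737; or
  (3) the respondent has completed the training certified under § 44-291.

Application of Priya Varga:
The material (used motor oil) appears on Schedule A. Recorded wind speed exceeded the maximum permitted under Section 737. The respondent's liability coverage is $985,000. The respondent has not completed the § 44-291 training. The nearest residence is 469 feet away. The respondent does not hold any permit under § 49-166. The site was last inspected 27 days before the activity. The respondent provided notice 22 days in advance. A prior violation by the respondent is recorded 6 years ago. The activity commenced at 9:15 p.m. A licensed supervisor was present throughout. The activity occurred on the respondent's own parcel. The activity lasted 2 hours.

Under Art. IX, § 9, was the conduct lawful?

No — unlawful.

(i) no residence in 300 ft — holds.
(ii) no prior violation — not met.
So (a) is satisfied (T OR F).
(A) site inspected — not met.
(B) ≥7 days' notice — satisfied.
(i) = F AND T = false.
(A) supervisor present — holds.
(B) not (own property) — fails.
(C) ≤ 8 hrs duration — holds.
So (ii) is not satisfied (T AND F AND T).
(b): F OR F → false.
(1) = T AND F = false.
(i) coverage ≥ $1,000,000 — fails.
(ii) holds permit — not satisfied.
(iii) start within hours — fails.
(a): F OR F OR F → false.
(b) not (weather ok) — met.
(2): F AND T → false.
(3) training certified — not met.
Overall = F OR F OR F = false.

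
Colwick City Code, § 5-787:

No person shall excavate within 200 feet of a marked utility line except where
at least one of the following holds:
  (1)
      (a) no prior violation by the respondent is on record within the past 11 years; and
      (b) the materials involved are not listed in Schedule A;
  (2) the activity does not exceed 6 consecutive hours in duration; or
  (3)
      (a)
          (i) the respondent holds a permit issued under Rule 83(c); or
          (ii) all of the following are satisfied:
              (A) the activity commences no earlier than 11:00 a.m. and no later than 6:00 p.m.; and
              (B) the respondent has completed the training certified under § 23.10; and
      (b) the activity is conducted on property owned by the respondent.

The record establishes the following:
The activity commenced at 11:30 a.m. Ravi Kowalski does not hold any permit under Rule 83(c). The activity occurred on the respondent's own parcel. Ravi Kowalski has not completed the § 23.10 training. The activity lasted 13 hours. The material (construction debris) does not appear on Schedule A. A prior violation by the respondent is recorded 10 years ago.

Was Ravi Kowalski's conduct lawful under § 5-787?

No — unlawful.

(a) no prior violation — not met.
(b) not (Schedule A material) — met.
(1): F AND T → false.
(2) ≤ 6 hrs duration — not met.
(i) holds permit — fails.
(A) start within hours — satisfied.
(B) training certified — not satisfied.
(ii): T AND F → false.
So (a) is not satisfied (F OR F).
(b) own property — holds.
(3) = F AND T = false.
Overall: F OR F OR F → false.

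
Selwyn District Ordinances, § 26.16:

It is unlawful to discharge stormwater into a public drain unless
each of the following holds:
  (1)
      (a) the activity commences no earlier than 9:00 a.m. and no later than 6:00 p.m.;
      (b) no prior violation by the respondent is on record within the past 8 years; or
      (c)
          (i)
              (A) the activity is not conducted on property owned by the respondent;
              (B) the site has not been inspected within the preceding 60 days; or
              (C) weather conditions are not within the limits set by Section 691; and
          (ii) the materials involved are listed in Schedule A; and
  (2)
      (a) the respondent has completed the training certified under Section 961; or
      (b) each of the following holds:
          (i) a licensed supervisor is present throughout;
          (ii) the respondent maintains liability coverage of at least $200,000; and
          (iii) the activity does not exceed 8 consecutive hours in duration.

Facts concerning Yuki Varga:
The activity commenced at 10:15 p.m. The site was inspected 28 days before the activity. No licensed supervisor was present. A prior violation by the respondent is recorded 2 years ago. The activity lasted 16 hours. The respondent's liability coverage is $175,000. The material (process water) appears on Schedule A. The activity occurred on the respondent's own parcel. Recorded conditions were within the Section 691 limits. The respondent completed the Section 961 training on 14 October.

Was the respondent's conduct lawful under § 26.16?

No — unlawful.

(a) start within hours — not satisfied.
(b) no prior violation — not satisfied.
(A) not (own property) — not satisfied.
(B) not (site inspected) — not satisfied.
(C) not (weather ok) — not met.
(i): F OR F OR F → false.
(ii) Schedule A material — met.
(c) = F AND T = false.
(1): F OR F OR F → false.
(a) training certified — satisfied.
(i) supervisor present — not met.
(ii) coverage ≥ $200,000 — fails.
(iii) ≤ 8 hrs duration — not met.
(b) = F AND F AND F = false.
So (2) is satisfied (T OR F).
So Overall is not satisfied (F AND T).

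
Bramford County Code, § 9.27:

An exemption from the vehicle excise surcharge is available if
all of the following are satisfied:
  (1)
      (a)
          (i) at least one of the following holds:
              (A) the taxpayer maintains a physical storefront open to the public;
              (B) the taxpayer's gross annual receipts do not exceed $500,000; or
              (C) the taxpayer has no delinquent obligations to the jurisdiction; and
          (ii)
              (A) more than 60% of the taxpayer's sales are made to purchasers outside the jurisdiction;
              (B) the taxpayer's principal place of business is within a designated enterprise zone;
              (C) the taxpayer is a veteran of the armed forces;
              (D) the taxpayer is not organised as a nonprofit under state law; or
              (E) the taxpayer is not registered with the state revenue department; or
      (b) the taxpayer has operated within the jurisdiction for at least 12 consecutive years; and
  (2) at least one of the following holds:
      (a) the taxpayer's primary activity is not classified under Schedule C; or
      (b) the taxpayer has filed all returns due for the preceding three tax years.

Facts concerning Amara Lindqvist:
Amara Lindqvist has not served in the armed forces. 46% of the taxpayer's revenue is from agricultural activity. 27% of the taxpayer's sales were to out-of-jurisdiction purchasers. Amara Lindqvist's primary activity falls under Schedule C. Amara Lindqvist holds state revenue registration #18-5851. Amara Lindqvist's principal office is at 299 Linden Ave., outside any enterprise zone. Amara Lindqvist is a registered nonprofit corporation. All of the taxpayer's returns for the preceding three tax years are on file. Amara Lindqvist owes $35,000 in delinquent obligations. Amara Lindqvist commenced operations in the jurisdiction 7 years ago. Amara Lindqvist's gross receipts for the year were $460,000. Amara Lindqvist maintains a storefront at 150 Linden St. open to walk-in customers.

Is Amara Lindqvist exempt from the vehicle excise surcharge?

No — not exempt.

(A) has storefront — holds.
(B) receipts ≤ $500,000 — satisfied.
(C) no delinquency — not satisfied.
(i): T OR T OR F → true.
(A) >60% out-of-jur. sales — not met.
(B) in enterprise zone — not satisfied.
(C) veteran — fails.
(D) not (nonprofit) — not met.
(E) not (state-registered) — not satisfied.
So (ii) is not satisfied (F OR F OR F OR F OR F).
So (a) is not satisfied (T AND F).
(b) ≥ 12 yrs in jurisdiction — fails.
So (1) is not satisfied (F OR F).
(a) not (Schedule C activity) — fails.
(b) returns current — holds.
So (2) is satisfied (F OR T).
So Overall is not satisfied (F AND T).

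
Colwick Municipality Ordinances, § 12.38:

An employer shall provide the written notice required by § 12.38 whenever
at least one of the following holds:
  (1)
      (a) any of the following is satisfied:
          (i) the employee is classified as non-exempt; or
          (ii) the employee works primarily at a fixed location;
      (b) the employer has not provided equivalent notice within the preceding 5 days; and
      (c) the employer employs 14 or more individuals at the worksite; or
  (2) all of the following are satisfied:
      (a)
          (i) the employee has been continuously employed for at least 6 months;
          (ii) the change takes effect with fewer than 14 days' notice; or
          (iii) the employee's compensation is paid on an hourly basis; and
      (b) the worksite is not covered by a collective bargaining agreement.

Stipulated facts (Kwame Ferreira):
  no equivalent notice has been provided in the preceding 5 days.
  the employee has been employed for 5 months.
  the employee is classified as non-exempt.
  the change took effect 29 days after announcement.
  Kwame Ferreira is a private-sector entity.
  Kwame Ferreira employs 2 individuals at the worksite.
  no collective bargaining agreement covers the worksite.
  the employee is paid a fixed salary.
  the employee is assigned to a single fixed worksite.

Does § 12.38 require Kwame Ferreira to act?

(i) non-exempt — met.
(ii) fixed location — holds.
(a) = T OR T = true.
(b) no recent notice — met.
(c) ≥ 14 at site — not satisfied.
(1): T AND T AND F → false.
(i) tenure ≥ 6 mo. — not met.
(ii) < 14 days' notice — not met.
(iii) hourly-paid — not satisfied.
So (a) is not satisfied (F OR F OR F).
(b) no CBA — holds.
So (2) is not satisfied (F AND T).
Overall = F OR F = false.

No — not required.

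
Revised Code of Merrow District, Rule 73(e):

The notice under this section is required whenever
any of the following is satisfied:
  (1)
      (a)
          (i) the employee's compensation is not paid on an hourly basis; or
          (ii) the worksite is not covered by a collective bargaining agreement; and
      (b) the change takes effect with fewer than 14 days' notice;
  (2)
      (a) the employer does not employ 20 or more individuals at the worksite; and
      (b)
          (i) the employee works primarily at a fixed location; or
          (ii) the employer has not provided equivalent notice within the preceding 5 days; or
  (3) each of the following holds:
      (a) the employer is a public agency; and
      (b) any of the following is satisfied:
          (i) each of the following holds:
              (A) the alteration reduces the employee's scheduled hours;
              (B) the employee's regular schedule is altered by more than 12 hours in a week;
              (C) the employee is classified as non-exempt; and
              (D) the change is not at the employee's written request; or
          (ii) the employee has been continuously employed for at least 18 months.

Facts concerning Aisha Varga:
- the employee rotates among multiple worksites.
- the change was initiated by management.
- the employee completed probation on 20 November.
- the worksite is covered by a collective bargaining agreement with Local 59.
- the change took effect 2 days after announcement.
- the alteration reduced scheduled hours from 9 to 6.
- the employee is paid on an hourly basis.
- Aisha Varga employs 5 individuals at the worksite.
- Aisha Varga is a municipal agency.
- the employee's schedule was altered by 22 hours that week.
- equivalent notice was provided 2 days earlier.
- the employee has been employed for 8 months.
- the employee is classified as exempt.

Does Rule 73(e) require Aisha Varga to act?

(i) not (hourly-paid) — not satisfied.
(ii) no CBA — fails.
So (a) is not satisfied (F OR F).
(b) < 14 days' notice — holds.
(1): F AND T → false.
(a) not (≥ 20 at site) — met.
(i) fixed location — not satisfied.
(ii) no recent notice — not met.
(b) = F OR F = false.
So (2) is not satisfied (T AND F).
(a) public agency — holds.
(A) hours reduced — met.
(B) schedule shift > 12h — holds.
(C) non-exempt — not satisfied.
(D) not employee-requested — met.
So (i) is not satisfied (T AND T AND F AND T).
(ii) tenure ≥ 18 mo. — fails.
(b) = F OR F = false.
(3): T AND F → false.
So Overall is not satisfied (F OR F OR F).

No — not required.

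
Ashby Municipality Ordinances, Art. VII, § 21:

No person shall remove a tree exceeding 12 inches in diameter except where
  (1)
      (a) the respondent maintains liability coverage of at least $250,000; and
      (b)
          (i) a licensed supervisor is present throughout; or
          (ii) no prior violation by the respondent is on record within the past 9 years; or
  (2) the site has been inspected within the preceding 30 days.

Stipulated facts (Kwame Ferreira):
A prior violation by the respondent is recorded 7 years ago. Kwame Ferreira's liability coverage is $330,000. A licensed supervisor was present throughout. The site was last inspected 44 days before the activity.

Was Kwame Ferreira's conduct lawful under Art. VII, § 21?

(a) coverage ≥ $250,000 — holds.
(i) supervisor present — holds.
(ii) no prior violation — not met.
(b): T OR F → true.
(1): T AND T → true.
(2) site inspected — not met.
So Overall is satisfied (T OR F).

Yes — lawful.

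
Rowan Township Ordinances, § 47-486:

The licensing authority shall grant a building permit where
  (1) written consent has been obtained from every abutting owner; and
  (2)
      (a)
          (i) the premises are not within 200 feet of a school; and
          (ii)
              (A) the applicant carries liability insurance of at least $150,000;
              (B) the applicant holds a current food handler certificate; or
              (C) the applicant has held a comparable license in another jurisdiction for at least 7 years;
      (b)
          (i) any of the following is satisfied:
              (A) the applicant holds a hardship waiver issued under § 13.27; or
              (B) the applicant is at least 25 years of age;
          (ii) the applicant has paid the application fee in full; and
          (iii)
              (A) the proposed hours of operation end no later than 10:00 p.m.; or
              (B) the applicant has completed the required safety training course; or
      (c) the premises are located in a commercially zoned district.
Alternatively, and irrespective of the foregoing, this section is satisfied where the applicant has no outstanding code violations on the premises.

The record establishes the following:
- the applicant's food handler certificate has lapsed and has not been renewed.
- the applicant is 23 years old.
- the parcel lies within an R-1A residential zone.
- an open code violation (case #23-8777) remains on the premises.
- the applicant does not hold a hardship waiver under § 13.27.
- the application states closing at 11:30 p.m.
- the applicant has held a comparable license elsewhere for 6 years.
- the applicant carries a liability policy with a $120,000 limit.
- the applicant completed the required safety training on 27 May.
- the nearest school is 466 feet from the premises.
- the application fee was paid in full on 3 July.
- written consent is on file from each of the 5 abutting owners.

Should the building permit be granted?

No — denied.

(1) all abutters consent — holds.
(i) ≥200 ft from school — holds.
(A) insurance ≥ $150,000 — not met.
(B) food handler cert. — not satisfied.
(C) prior license ≥ 7 yr — not met.
(ii): F OR F OR F → false.
So (a) is not satisfied (T AND F).
(A) hardship waiver — not satisfied.
(B) age ≥ 25 — not met.
So (i) is not satisfied (F OR F).
(ii) fee paid — satisfied.
(A) closes by 10 p.m. — fails.
(B) safety training — met.
(iii): F OR T → true.
So (b) is not satisfied (F AND T AND T).
(c) commercially zoned — not met.
(2): F OR F OR F → false.
Overall: T AND F → false.
Exception (no code violations) — not satisfied.
Result: main false OR exception false → false.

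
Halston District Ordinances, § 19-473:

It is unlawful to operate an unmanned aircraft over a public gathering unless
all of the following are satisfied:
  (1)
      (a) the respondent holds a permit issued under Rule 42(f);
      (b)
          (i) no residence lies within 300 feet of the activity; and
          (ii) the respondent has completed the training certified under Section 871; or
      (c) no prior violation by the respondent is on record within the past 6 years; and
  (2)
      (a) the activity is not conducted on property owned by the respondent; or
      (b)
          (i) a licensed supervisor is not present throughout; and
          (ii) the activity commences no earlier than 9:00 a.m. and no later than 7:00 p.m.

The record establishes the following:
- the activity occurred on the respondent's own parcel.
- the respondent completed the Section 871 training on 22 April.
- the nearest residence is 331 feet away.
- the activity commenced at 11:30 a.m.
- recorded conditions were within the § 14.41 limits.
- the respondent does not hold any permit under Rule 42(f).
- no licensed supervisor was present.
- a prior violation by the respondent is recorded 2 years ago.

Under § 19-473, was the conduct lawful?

Yes — lawful.

(a) holds permit — not met.
(i) no residence in 300 ft — holds.
(ii) training certified — holds.
(b): T AND T → true.
(c) no prior violation — not satisfied.
So (1) is satisfied (F OR T OR F).
(a) not (own property) — fails.
(i) not (supervisor present) — satisfied.
(ii) start within hours — holds.
So (b) is satisfied (T AND T).
So (2) is satisfied (F OR T).
So Overall is satisfied (T AND T).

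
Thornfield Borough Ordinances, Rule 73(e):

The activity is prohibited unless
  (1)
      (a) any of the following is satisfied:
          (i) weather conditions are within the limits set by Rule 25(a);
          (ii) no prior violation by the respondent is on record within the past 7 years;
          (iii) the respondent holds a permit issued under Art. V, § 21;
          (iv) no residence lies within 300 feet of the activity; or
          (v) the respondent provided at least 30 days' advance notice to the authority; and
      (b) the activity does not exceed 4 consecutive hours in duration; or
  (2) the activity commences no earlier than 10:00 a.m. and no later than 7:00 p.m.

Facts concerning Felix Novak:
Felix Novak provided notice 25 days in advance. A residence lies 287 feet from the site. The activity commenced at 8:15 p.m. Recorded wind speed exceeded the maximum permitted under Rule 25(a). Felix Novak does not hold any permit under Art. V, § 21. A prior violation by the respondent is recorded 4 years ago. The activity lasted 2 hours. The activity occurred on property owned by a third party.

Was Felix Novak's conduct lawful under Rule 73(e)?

(i) weather ok — not satisfied.
(ii) no prior violation — not satisfied.
(iii) holds permit — not met.
(iv) no residence in 300 ft — not satisfied.
(v) ≥30 days' notice — not met.
(a): F OR F OR F OR F OR F → false.
(b) ≤ 4 hrs duration — satisfied.
So (1) is not satisfied (F AND T).
(2) start within hours — fails.
Overall: F OR F → false.

No — unlawful.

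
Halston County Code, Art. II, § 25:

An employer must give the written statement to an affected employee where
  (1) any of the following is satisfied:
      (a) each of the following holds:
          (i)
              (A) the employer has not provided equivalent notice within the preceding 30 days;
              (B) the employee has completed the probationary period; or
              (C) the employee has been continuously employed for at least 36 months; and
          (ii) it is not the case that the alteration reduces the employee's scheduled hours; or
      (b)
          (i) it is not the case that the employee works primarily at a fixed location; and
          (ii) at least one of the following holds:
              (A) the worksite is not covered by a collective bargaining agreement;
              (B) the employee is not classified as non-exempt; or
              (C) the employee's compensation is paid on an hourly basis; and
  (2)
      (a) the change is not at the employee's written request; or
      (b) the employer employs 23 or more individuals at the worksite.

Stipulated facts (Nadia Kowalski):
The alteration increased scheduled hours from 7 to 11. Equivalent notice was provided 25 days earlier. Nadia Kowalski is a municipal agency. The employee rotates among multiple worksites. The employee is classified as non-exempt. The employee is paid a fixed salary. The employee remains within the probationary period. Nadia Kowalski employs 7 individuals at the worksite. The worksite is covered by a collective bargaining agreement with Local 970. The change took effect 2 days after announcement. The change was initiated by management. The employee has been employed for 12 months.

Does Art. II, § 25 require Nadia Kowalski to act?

No — not required.

(A) no recent notice — not satisfied.
(B) past probation — not met.
(C) tenure ≥ 36 mo. — fails.
So (i) is not satisfied (F OR F OR F).
(ii) not (hours reduced) — satisfied.
(a) = F AND T = false.
(i) not (fixed location) — satisfied.
(A) no CBA — not satisfied.
(B) not (non-exempt) — not met.
(C) hourly-paid — not satisfied.
(ii) = F OR F OR F = false.
(b): T AND F → false.
So (1) is not satisfied (F OR F).
(a) not employee-requested — met.
(b) ≥ 23 at site — not met.
(2) = T OR F = true.
Overall = F AND T = false.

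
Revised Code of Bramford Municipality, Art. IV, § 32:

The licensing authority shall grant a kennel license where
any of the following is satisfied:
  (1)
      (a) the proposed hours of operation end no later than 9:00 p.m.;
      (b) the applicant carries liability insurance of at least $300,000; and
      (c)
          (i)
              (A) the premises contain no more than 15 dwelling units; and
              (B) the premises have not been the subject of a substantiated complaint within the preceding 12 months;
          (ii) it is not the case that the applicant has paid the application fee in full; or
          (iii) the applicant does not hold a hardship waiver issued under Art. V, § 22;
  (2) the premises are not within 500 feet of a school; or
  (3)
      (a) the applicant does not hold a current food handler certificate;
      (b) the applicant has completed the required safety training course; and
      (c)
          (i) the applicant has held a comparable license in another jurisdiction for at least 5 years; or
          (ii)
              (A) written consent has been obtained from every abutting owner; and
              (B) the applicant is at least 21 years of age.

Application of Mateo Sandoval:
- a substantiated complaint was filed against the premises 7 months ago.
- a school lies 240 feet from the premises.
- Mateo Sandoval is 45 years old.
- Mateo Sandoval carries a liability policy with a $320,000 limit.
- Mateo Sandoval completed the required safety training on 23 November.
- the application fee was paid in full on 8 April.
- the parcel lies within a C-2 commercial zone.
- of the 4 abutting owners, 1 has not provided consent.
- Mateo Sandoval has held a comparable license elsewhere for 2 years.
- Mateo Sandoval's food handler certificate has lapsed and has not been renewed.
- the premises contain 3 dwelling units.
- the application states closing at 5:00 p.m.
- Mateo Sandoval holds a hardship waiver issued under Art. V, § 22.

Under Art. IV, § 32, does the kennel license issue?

No — denied.

(a) closes by 9 p.m. — satisfied.
(b) insurance ≥ $300,000 — satisfied.
(A) ≤ 15 units — satisfied.
(B) no complaint in 12 mo. — fails.
(i): T AND F → false.
(ii) not (fee paid) — not satisfied.
(iii) not (hardship waiver) — not satisfied.
So (c) is not satisfied (F OR F OR F).
(1): T AND T AND F → false.
(2) ≥500 ft from school — not satisfied.
(a) not (food handler cert.) — holds.
(b) safety training — satisfied.
(i) prior license ≥ 5 yr — fails.
(A) all abutters consent — not satisfied.
(B) age ≥ 21 — met.
(ii) = F AND T = false.
So (c) is not satisfied (F OR F).
(3) = T AND T AND F = false.
Overall = F OR F OR F = false.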